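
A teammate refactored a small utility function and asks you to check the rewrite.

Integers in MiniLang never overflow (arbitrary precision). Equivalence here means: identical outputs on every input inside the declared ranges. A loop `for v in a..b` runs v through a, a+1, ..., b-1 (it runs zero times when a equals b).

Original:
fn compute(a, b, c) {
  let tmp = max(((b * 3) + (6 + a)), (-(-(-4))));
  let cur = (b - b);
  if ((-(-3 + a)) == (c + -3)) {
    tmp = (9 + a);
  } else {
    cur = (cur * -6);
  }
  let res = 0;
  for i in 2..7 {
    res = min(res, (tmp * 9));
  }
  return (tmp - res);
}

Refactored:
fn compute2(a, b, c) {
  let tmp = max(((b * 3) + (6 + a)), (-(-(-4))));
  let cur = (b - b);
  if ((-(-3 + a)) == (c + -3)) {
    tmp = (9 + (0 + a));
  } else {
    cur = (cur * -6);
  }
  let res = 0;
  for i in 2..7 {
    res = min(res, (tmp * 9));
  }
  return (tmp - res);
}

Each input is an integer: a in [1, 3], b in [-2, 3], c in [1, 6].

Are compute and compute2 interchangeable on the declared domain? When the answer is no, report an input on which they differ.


The two are interchangeable: arithmetic usage differs, plus constant usage differs, and every declared input agrees.
Spot check at a=3, b=3, c=6 — compute: tmp becomes 18; next cur becomes 0; next ((-(-3 + a)) == (c + -3)) evaluates to false; next cur becomes 0; next res becomes 0; next at i=2:; next res becomes 0; next at i=3:; next res becomes 0; next at i=4:; next res becomes 0; next at i=5:; next res becomes 0; next at i=6:; next res becomes 0; next final value 18. compute2: tmp becomes 18; next cur becomes 0; next ((-(-3 + a)) == (c + -3)) evaluates to false; next cur becomes 0; next res becomes 0; next at i=2:; next res becomes 0; next at i=3:; next res becomes 0; next at i=4:; next res becomes 0; next at i=5:; next res becomes 0; next at i=6:; next res becomes 0; next final value 18. Both give 18.
Checked all 108 inputs in the declared domain: the outputs agree on every one.
verdict: equivalent


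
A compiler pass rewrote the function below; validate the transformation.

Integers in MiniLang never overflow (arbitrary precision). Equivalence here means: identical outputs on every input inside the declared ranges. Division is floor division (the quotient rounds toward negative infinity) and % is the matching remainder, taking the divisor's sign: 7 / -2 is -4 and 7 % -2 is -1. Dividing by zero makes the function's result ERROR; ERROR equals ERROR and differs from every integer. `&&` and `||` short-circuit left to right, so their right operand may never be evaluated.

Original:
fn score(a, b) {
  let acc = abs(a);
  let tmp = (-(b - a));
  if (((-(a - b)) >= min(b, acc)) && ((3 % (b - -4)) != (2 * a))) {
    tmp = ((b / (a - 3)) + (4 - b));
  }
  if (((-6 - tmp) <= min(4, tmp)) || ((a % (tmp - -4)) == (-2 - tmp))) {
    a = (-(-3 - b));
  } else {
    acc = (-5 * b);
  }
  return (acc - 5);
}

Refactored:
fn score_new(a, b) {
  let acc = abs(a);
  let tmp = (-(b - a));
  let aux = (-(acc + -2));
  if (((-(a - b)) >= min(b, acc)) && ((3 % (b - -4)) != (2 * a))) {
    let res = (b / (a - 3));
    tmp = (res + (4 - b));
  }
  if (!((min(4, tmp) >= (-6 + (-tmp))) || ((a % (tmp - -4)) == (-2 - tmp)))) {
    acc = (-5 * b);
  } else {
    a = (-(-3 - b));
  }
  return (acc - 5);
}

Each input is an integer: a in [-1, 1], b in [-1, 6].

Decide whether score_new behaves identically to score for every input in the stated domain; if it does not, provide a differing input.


Side by side, the visible changes include: constant usage differs, and arithmetic usage differs, and comparison usage differs, and statement counts differ, and local variable names differ, and boolean connective usage differs.
Spot check at a=1, b=0 — score: acc = 1; tmp = 1; (((-(a - b)) >= min(b, acc)) && ((3 % (b - -4)) != (2 * a))) -> false; (((-6 - tmp) <= min(4, tmp)) || ((a % (tmp - -4)) == (-2 - tmp))) -> true; a = 3; return -4. score_new: acc = 1; tmp = 1; aux = 1; (((-(a - b)) >= min(b, acc)) && ((3 % (b - -4)) != (2 * a))) -> false; (!((min(4, tmp) >= (-6 + (-tmp))) || ((a % (tmp - -4)) == (-2 - tmp)))) -> false; a = 3; return -4. Both give -4.
Sweeping the whole domain (24 inputs) finds no disagreement.
verdict: equivalent


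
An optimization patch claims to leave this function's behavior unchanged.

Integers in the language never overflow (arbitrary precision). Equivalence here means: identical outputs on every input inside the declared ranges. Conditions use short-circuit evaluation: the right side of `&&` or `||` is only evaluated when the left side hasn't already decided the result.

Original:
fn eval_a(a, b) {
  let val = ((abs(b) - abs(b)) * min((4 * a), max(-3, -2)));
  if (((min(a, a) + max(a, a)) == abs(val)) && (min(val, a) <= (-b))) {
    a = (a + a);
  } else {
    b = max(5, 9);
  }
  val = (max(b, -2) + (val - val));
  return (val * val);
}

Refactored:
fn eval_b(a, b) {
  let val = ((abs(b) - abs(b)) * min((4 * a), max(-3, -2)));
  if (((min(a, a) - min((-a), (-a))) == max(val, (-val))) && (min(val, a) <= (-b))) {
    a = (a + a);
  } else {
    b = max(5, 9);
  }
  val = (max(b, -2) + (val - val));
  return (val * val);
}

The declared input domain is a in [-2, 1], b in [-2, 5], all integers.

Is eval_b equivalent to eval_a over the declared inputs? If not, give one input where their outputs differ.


The two are interchangeable: arithmetic usage differs, and min/max/abs usage differs, and every declared input agrees.
Tracing a=1, b=0: eval_a: val = 0; (((min(a, a) + max(a, a)) == abs(val)) && (min(val, a) <= (-b))) -> false; b = 9; val = 9; return 81 | eval_b: val = 0; (((min(a, a) - min((-a), (-a))) == max(val, (-val))) && (min(val, a) <= (-b))) -> false; b = 9; val = 9; return 81 — matching result 81.
Across all 32 domain points the two functions coincide.
verdict: equivalent


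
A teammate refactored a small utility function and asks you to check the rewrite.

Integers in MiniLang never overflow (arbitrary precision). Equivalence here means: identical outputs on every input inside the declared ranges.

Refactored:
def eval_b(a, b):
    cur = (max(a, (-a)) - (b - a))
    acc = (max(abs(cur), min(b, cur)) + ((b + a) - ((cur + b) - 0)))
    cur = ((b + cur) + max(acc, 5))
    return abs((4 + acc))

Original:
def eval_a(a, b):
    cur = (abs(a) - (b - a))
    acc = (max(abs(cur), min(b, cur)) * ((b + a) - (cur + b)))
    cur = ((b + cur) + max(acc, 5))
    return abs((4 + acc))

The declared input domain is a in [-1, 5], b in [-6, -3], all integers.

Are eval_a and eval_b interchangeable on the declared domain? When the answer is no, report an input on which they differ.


Not equivalent: a=-1, b=-6 separates them (38 vs 3).
eval_a: cur becomes 6; next acc becomes -42; next cur becomes 5; next final value 38
eval_b: cur becomes 6; next acc becomes -1; next cur becomes 5; next final value 3
verdict: not equivalent; witness: a=-1, b=-6


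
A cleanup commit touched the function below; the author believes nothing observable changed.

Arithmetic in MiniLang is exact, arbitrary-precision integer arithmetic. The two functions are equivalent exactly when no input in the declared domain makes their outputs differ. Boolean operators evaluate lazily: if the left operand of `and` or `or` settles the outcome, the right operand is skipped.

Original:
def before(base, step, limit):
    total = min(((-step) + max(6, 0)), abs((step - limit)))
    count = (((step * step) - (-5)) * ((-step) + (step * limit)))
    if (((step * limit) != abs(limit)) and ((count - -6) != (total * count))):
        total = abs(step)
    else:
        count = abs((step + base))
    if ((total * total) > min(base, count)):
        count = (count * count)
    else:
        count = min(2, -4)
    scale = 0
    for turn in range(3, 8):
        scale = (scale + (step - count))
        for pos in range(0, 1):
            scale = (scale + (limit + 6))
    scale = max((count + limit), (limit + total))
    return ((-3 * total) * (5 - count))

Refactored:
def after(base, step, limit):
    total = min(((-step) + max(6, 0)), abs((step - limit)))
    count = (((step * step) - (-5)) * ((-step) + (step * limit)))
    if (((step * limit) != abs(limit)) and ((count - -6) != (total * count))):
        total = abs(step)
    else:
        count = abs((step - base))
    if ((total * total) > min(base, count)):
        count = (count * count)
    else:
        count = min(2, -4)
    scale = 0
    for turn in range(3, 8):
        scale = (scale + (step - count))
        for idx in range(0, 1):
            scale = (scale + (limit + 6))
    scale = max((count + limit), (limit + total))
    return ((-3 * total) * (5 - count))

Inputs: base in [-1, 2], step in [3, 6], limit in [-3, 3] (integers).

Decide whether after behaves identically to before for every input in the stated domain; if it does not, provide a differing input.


Consider the input base=-1, step=3, limit=0.
before: total = 3; count = -42; (((step * limit) != abs(limit)) and ((count - -6) != (total * count))) -> false; count = 2; ((total * total) > min(base, count)) -> true; count = 4; scale = 0; [turn=3]; scale = -1; [pos=0]; scale = 5; [turn=4]; scale = 4; [pos=0]; scale = 10; [turn=5]; scale = 9; [pos=0]; scale = 15; [turn=6]; scale = 14; [pos=0]; scale = 20; [turn=7]; scale = 19; [pos=0]; scale = 25; scale = 4; return -9
after: total = 3; count = -42; (((step * limit) != abs(limit)) and ((count - -6) != (total * count))) -> false; count = 4; ((total * total) > min(base, count)) -> true; count = 16; scale = 0; [turn=3]; scale = -13; [idx=0]; scale = -7; [turn=4]; scale = -20; [idx=0]; scale = -14; [turn=5]; scale = -27; [idx=0]; scale = -21; [turn=6]; scale = -34; [idx=0]; scale = -28; [turn=7]; scale = -41; [idx=0]; scale = -35; scale = 16; return 99
-9 against 99: the behavior changed.
verdict: not equivalent; witness: base=-1, step=3, limit=0


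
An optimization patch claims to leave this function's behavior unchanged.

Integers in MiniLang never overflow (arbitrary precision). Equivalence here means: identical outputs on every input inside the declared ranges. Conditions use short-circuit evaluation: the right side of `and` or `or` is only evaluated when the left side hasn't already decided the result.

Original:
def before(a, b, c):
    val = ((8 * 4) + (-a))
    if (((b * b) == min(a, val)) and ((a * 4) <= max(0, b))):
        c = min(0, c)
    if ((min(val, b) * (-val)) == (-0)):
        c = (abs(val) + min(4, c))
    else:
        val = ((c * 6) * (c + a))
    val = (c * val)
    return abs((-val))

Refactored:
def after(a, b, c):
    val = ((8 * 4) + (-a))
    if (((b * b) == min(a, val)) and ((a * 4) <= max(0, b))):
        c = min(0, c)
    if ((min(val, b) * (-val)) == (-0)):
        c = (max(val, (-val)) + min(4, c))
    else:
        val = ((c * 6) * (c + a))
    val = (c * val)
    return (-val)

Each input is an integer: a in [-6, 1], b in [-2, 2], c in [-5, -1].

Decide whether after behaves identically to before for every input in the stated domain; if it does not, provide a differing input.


Not equivalent: a=-6, b=0, c=-5 separates them (1254 vs -1254).
before: val becomes 38; next (((b * b) == min(a, val)) and ((a * 4) <= max(0, b))) evaluates to false; next ((min(val, b) * (-val)) == (-0)) evaluates to true; next c becomes 33; next val becomes 1254; next final value 1254
after: val becomes 38; next (((b * b) == min(a, val)) and ((a * 4) <= max(0, b))) evaluates to false; next ((min(val, b) * (-val)) == (-0)) evaluates to true; next c becomes 33; next val becomes 1254; next final value -1254
verdict: not equivalent; witness: a=-6, b=0, c=-5


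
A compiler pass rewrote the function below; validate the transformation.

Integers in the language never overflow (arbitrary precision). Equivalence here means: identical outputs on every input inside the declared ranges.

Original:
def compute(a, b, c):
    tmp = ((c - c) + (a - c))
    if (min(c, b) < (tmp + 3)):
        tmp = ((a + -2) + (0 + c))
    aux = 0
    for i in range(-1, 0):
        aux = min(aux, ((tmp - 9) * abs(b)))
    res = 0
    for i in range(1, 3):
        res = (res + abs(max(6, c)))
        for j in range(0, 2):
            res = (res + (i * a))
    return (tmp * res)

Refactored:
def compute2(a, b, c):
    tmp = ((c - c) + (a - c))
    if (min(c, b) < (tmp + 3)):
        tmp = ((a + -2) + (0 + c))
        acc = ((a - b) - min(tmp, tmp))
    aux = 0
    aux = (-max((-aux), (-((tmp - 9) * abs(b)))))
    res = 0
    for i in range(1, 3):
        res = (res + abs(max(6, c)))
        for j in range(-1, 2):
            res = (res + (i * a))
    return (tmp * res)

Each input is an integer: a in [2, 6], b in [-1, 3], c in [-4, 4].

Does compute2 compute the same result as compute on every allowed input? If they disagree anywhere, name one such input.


Evaluate both at a=2, b=-1, c=-4.
compute: tmp becomes 6; next (min(c, b) < (tmp + 3)) evaluates to true; next tmp becomes -4; next aux becomes 0; next at i=-1:; next aux becomes -13; next res becomes 0; next at i=1:; next res becomes 6; next at j=0:; next res becomes 8; next at j=1:; next res becomes 10; next at i=2:; next res becomes 16; next at j=0:; next res becomes 20; next at j=1:; next res becomes 24; next final value -96
compute2: tmp becomes 6; next (min(c, b) < (tmp + 3)) evaluates to true; next tmp becomes -4; next acc becomes 7; next aux becomes 0; next aux becomes -13; next res becomes 0; next at i=1:; next res becomes 6; next at j=-1:; next res becomes 8; next at j=0:; next res becomes 10; next at j=1:; next res becomes 12; next at i=2:; next res becomes 18; next at j=-1:; next res becomes 22; next at j=0:; next res becomes 26; next at j=1:; next res becomes 30; next final value -120
-96 vs -120 — the two versions disagree here.
verdict: not equivalent; witness: a=2, b=-1, c=-4


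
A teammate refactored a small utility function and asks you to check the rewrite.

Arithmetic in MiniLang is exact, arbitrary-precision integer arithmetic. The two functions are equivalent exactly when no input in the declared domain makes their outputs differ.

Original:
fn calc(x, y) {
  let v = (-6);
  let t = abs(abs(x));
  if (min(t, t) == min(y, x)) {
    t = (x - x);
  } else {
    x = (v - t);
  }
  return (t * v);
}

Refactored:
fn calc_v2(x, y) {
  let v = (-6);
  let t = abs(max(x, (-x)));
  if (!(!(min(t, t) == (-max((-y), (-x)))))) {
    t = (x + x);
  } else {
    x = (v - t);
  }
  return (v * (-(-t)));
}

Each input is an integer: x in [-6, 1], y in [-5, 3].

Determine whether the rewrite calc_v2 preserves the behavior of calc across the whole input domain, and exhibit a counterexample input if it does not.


Input x=1, y=1: 0 from calc versus -12 from calc_v2.
verdict: not equivalent; witness: x=1, y=1


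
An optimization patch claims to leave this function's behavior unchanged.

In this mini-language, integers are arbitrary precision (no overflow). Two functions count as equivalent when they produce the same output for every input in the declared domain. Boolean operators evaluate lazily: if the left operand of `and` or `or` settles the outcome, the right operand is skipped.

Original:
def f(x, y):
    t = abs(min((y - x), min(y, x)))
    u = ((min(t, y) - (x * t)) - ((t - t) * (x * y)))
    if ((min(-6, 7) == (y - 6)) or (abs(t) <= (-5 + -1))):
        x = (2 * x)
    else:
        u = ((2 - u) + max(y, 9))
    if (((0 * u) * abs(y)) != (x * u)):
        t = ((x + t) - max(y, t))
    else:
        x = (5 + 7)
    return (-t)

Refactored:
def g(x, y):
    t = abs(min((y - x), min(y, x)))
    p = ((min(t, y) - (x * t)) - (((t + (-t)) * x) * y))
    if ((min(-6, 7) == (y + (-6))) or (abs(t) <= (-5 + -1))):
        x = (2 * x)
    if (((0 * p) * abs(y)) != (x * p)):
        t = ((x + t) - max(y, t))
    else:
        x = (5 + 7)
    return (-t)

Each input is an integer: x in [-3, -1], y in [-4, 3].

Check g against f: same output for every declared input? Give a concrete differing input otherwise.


Consider the input x=-3, y=2.
f: t := 3 | u := 11 | ((min(-6, 7) == (y - 6)) or (abs(t) <= (-5 + -1))): false | u := 0 | (((0 * u) * abs(y)) != (x * u)): false | x := 12 | result -3
g: t := 3 | p := 11 | ((min(-6, 7) == (y + (-6))) or (abs(t) <= (-5 + -1))): false | (((0 * p) * abs(y)) != (x * p)): true | t := -3 | result 3
-3 against 3: the behavior changed.
verdict: not equivalent; witness: x=-3, y=2


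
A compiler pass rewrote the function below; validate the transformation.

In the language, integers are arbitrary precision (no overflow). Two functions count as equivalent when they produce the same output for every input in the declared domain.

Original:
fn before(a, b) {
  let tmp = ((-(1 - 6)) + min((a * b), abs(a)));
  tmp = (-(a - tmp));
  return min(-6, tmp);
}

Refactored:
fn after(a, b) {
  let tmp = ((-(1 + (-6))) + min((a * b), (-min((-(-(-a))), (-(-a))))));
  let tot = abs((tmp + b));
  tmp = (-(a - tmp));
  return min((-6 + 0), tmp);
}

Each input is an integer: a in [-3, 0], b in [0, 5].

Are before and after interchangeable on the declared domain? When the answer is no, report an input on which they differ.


Equivalent — the differences include arithmetic usage differs, statement counts differ, constant usage differs, local variable names differ, min/max/abs usage differs, yet no declared input distinguishes the two.
As a probe, take a=-3, b=1: before runs tmp=2, then tmp=5, then returns -6; after runs tmp=2, then tot=3, then tmp=5, then returns -6; both end at -6.
Sweeping the whole domain (24 inputs) finds no disagreement.
verdict: equivalent


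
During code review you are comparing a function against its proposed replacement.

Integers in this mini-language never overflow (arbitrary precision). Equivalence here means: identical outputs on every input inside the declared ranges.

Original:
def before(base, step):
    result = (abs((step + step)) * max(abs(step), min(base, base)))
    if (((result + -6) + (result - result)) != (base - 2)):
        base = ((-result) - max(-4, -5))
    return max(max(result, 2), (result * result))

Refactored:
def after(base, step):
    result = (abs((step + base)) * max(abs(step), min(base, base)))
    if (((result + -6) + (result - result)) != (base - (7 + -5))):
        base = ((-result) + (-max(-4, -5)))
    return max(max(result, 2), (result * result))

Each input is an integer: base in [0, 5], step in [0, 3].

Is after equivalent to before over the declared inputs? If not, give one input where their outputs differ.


Not equivalent: base=0, step=1 separates them (4 vs 2).
before: result = 2; (((result + -6) + (result - result)) != (base - 2)) -> true; base = 2; return 4
after: result = 1; (((result + -6) + (result - result)) != (base - (7 + -5))) -> true; base = 3; return 2
verdict: not equivalent; witness: base=0, step=1


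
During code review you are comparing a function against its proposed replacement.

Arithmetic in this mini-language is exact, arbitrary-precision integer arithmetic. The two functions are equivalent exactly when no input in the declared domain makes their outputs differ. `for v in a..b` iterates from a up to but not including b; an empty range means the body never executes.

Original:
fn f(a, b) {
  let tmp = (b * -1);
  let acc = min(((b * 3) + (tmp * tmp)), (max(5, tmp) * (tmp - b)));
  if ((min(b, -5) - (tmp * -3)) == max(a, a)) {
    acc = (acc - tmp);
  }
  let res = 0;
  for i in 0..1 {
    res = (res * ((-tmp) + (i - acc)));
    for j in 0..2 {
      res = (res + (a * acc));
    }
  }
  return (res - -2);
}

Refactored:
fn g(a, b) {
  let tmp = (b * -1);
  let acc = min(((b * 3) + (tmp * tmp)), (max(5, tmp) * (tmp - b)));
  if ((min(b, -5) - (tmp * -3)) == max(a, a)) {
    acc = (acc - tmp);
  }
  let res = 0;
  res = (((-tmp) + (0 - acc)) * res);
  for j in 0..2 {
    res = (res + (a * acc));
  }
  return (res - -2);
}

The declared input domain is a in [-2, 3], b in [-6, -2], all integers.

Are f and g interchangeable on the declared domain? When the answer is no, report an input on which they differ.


Side by side, the visible changes include: constant usage differs; loop structure differs; local variable names differ; statement counts differ.
One worked example (a=-2, b=-5) — f: tmp=5, then acc=10, then ((min(b, -5) - (tmp * -3)) == max(a, a)) is false, then res=0, then (i=0), then res=0, then (j=0), then res=-20, then (j=1), then res=-40, then returns -38; g: tmp=5, then acc=10, then ((min(b, -5) - (tmp * -3)) == max(a, a)) is false, then res=0, then res=0, then (j=0), then res=-20, then (j=1), then res=-40, then returns -38; agreement on -38.
Sweeping the whole domain (30 inputs) finds no disagreement.
verdict: equivalent


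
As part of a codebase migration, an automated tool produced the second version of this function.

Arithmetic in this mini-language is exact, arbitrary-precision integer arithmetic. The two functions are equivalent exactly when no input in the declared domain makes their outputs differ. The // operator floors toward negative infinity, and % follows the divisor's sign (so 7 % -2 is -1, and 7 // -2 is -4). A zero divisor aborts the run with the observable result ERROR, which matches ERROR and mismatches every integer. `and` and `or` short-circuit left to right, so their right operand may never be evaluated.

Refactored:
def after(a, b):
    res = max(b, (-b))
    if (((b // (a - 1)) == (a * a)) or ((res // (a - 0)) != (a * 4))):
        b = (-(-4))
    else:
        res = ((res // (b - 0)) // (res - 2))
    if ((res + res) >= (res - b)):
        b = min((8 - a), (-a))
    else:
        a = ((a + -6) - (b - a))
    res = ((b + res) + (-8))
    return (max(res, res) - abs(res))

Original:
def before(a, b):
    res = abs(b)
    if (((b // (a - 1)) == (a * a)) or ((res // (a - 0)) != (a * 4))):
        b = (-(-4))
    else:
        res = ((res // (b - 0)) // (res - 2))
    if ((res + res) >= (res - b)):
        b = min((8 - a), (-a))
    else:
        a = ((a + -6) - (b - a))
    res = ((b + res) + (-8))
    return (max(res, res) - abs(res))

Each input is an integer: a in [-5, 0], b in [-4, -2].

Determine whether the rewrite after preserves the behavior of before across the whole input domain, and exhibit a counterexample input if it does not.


Side by side, the visible changes include: min/max/abs usage differs.
Spot check at a=-5, b=-2 — before: res = 2; (((b // (a - 1)) == (a * a)) or ((res // (a - 0)) != (a * 4))) -> true; b = 4; ((res + res) >= (res - b)) -> true; b = 5; res = -1; return -2. after: res = 2; (((b // (a - 1)) == (a * a)) or ((res // (a - 0)) != (a * 4))) -> true; b = 4; ((res + res) >= (res - b)) -> true; b = 5; res = -1; return -2. Both give -2.
An exhaustive pass over the 18 declared inputs shows identical outputs.
verdict: equivalent


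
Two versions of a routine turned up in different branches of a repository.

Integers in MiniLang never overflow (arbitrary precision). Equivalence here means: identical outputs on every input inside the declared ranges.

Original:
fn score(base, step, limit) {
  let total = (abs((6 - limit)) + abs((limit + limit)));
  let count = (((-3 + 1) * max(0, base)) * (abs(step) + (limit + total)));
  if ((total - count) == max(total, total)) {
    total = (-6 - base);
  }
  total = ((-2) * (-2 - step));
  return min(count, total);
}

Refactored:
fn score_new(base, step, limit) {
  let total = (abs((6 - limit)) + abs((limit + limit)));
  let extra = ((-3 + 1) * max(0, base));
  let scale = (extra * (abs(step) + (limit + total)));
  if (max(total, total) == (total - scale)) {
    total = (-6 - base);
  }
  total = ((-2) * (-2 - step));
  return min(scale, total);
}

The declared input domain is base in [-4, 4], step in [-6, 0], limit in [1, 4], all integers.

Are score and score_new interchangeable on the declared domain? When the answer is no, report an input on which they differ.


Although statement counts differ, and local variable names differ, 252/252 inputs agree.
verdict: equivalent


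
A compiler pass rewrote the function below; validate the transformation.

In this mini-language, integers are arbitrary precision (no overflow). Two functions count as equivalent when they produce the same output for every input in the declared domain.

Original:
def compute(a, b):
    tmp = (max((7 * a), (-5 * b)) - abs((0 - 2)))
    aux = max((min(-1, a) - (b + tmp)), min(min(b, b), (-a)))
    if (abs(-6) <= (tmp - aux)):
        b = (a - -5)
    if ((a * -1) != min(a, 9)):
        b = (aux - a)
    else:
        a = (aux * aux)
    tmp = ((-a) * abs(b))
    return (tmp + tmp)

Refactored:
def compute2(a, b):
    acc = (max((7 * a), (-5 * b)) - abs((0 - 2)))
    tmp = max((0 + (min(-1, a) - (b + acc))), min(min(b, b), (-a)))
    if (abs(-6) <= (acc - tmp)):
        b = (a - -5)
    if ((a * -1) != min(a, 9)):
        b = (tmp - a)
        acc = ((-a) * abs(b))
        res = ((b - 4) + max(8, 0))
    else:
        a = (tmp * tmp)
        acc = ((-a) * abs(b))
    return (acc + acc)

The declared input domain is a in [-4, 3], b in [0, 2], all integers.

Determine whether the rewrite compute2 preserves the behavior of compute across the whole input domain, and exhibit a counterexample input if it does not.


Comparing the listings, the differences include: constant usage differs, plus min/max/abs usage differs, plus statement counts differ, plus arithmetic usage differs, plus local variable names differ.
One worked example (a=-4, b=0) — compute: tmp := -2 | aux := 0 | (abs(-6) <= (tmp - aux)): false | ((a * -1) != min(a, 9)): true | b := 4 | tmp := 16 | result 32; compute2: acc := -2 | tmp := 0 | (abs(-6) <= (acc - tmp)): false | ((a * -1) != min(a, 9)): true | b := 4 | acc := 16 | res := 8 | result 32; agreement on 32.
Checked all 24 inputs in the declared domain: the outputs agree on every one.
verdict: equivalent


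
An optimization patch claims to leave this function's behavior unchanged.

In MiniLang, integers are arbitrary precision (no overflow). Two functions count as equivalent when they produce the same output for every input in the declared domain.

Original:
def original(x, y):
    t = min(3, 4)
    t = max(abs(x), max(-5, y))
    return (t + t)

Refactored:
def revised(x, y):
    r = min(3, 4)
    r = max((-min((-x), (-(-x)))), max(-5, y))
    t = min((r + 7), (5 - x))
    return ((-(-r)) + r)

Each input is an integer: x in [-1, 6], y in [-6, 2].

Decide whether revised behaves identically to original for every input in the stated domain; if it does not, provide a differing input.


Equivalent — the differences include min/max/abs usage differs, and local variable names differ, and constant usage differs, and statement counts differ, and arithmetic usage differs, yet no declared input distinguishes the two.
Tracing x=1, y=-4: original: t=3, then t=1, then returns 2 | revised: r=3, then r=1, then t=4, then returns 2 — matching result 2.
Checked all 72 inputs in the declared domain: the outputs agree on every one.
verdict: equivalent


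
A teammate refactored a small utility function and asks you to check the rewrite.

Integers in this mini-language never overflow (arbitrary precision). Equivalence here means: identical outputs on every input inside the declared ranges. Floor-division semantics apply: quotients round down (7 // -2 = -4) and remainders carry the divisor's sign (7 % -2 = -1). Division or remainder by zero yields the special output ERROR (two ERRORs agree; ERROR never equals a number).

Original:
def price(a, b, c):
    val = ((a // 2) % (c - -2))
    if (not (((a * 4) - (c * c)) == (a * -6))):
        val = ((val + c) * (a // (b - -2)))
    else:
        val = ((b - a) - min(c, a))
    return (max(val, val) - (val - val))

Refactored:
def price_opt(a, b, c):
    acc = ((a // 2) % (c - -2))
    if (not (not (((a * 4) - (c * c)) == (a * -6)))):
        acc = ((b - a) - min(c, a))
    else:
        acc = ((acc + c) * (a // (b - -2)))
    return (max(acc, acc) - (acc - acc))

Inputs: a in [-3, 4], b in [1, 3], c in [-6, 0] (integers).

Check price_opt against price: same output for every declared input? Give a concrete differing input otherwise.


Changes here: boolean connective usage differs, and local variable names differ; the full 168-point sweep finds no disagreement.
verdict: equivalent


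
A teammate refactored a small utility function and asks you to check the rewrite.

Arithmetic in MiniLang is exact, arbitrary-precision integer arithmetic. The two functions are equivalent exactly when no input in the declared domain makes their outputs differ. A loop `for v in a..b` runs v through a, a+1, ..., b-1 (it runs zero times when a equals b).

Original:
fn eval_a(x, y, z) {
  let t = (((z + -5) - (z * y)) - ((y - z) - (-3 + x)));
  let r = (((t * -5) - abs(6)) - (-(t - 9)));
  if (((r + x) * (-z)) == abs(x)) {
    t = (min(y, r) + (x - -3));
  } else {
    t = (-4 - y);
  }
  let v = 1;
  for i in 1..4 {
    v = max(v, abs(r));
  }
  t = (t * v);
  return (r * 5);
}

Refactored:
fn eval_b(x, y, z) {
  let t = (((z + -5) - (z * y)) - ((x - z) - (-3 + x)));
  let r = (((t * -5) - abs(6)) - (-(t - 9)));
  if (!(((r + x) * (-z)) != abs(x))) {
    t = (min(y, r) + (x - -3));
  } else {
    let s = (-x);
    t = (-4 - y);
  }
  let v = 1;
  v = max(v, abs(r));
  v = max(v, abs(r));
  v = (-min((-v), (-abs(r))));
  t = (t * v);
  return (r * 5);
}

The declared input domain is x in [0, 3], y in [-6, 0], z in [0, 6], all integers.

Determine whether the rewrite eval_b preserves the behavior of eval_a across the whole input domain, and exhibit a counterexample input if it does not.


On input x=0, y=-6, z=0, eval_a returns -35 while eval_b returns 85.
verdict: not equivalent; witness: x=0, y=-6, z=0


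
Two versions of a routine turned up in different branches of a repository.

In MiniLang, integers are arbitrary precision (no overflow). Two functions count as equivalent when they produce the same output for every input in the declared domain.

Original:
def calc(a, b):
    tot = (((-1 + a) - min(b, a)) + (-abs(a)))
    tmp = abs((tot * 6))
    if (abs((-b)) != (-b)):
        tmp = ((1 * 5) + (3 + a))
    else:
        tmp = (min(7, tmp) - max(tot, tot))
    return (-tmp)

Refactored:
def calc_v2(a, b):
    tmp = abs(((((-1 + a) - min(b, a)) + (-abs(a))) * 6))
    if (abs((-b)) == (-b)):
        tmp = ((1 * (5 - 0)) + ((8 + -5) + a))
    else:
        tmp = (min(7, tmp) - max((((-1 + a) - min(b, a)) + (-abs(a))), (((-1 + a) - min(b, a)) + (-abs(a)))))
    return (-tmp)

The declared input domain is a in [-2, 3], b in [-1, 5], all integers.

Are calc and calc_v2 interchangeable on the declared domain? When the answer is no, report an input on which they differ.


On input a=-2, b=-1, calc returns -10 while calc_v2 returns -6.
verdict: not equivalent; witness: a=-2, b=-1


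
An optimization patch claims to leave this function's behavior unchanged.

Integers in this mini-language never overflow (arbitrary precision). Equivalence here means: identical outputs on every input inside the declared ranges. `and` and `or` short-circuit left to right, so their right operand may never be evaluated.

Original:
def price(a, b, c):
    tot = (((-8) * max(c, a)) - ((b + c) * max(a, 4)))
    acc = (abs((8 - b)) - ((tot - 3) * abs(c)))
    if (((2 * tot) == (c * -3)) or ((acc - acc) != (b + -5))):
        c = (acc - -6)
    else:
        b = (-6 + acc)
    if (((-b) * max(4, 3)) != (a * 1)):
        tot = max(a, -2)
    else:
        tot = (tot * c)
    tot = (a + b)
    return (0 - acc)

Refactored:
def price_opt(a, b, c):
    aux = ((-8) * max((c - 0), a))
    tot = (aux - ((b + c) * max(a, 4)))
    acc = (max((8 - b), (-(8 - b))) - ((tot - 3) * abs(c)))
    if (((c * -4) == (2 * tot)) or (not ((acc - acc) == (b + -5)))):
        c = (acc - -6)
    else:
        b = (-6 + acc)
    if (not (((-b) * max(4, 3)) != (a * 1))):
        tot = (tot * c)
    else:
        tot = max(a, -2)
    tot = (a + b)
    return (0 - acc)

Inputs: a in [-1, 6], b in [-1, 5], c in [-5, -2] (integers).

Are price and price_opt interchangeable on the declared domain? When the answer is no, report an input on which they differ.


Equivalent. Although `-3` became `-4`, no input in the stated domain can expose it.
Checked all 224 inputs in the declared domain: the outputs agree on every one.
As a probe, take a=3, b=2, c=-3: price runs tot = -20; acc = 75; (((2 * tot) == (c * -3)) or ((acc - acc) != (b + -5))) -> true; c = 81; (((-b) * max(4, 3)) != (a * 1)) -> true; tot = 3; tot = 5; return -75; price_opt runs aux = -24; tot = -20; acc = 75; (((c * -4) == (2 * tot)) or (not ((acc - acc) == (b + -5)))) -> true; c = 81; (not (((-b) * max(4, 3)) != (a * 1))) -> false; tot = 3; tot = 5; return -75; both end at -75.
verdict: equivalent


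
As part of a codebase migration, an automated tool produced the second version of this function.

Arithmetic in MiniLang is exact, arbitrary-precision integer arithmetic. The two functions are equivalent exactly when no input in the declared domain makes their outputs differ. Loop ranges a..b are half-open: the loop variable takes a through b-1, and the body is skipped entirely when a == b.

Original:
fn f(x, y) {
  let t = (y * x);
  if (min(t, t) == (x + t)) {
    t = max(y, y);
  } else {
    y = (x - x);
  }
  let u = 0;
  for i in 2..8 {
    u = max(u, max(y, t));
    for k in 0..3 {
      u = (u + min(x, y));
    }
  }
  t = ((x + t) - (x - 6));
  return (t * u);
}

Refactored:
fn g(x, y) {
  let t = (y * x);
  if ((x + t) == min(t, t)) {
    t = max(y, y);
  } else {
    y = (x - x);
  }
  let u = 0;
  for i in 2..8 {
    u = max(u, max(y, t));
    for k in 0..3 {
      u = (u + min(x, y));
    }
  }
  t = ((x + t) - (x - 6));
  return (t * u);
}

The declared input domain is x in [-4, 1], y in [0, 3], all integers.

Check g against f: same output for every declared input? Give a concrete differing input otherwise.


Comparing the listings, the differences include: same computation, different form.
Tracing x=-4, y=2: f: t = -8; (min(t, t) == (x + t)) -> false; y = 0; u = 0; [i=2]; u = 0; [k=0]; u = -4; [k=1]; u = -8; [k=2]; u = -12; [i=3]; u = 0; [k=0]; u = -4; [k=1]; u = -8; [k=2]; u = -12; [i=4]; u = 0; [k=0]; u = -4; [k=1]; u = -8; [k=2]; u = -12; [i=5]; u = 0; [k=0]; u = -4; [k=1]; u = -8; [k=2]; u = -12; [i=6]; u = 0; [k=0]; u = -4; [k=1]; u = -8; [k=2]; u = -12; [i=7]; u = 0; [k=0]; u = -4; [k=1]; u = -8; [k=2]; u = -12; t = -2; return 24 | g: t = -8; ((x + t) == min(t, t)) -> false; y = 0; u = 0; [i=2]; u = 0; [k=0]; u = -4; [k=1]; u = -8; [k=2]; u = -12; [i=3]; u = 0; [k=0]; u = -4; [k=1]; u = -8; [k=2]; u = -12; [i=4]; u = 0; [k=0]; u = -4; [k=1]; u = -8; [k=2]; u = -12; [i=5]; u = 0; [k=0]; u = -4; [k=1]; u = -8; [k=2]; u = -12; [i=6]; u = 0; [k=0]; u = -4; [k=1]; u = -8; [k=2]; u = -12; [i=7]; u = 0; [k=0]; u = -4; [k=1]; u = -8; [k=2]; u = -12; t = -2; return 24 — matching result 24.
Every one of the 24 inputs gives matching results.
verdict: equivalent


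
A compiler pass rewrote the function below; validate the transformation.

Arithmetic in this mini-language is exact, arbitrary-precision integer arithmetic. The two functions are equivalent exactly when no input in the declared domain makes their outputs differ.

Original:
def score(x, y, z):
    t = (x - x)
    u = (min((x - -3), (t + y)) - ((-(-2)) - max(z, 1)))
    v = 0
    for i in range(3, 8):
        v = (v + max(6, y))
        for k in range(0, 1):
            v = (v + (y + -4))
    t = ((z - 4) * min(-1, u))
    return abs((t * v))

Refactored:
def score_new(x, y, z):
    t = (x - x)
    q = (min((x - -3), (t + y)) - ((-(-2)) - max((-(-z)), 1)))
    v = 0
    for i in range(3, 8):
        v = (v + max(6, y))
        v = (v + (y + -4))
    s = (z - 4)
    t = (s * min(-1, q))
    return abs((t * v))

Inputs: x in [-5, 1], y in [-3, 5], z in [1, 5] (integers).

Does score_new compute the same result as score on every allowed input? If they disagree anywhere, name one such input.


Equivalent — the differences include loop structure differs, and local variable names differ, yet no declared input distinguishes the two.
Spot check at x=-2, y=4, z=5 — score: t becomes 0; next u becomes 4; next v becomes 0; next at i=3:; next v becomes 6; next at k=0:; next v becomes 6; next at i=4:; next v becomes 12; next at k=0:; next v becomes 12; next at i=5:; next v becomes 18; next at k=0:; next v becomes 18; next at i=6:; next v becomes 24; next at k=0:; next v becomes 24; next at i=7:; next v becomes 30; next at k=0:; next v becomes 30; next t becomes -1; next final value 30. score_new: t becomes 0; next q becomes 4; next v becomes 0; next at i=3:; next v becomes 6; next v becomes 6; next at i=4:; next v becomes 12; next v becomes 12; next at i=5:; next v becomes 18; next v becomes 18; next at i=6:; next v becomes 24; next v becomes 24; next at i=7:; next v becomes 30; next v becomes 30; next s becomes 1; next t becomes -1; next final value 30. Both give 30.
Sweeping the whole domain (315 inputs) finds no disagreement.
verdict: equivalent


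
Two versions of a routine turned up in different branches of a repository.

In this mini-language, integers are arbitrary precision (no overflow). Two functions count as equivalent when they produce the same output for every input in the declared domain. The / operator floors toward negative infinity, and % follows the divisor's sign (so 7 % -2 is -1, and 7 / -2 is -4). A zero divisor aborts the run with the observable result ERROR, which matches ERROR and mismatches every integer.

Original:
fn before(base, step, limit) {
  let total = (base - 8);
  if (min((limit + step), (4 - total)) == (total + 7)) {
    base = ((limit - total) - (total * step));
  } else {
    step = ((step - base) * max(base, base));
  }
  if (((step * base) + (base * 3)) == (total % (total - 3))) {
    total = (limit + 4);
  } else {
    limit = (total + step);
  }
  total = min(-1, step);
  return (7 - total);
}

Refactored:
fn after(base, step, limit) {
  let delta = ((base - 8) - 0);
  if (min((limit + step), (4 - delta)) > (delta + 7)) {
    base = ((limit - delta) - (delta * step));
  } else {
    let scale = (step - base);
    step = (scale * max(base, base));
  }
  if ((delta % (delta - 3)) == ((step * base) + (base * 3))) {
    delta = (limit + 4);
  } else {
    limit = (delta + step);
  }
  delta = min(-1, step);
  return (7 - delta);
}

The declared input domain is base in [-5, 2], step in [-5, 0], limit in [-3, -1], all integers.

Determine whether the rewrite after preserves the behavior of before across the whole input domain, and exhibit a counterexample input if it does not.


The rewrite breaks on base=-5, step=-5, limit=-1, where the results are 12 and 8.
before: total = -13; (min((limit + step), (4 - total)) == (total + 7)) -> true; base = -53; (((step * base) + (base * 3)) == (total % (total - 3))) -> false; limit = -18; total = -5; return 12
after: delta = -13; (min((limit + step), (4 - delta)) > (delta + 7)) -> false; scale = 0; step = 0; ((delta % (delta - 3)) == ((step * base) + (base * 3))) -> false; limit = -13; delta = -1; return 8
verdict: not equivalent; witness: base=-5, step=-5, limit=-1


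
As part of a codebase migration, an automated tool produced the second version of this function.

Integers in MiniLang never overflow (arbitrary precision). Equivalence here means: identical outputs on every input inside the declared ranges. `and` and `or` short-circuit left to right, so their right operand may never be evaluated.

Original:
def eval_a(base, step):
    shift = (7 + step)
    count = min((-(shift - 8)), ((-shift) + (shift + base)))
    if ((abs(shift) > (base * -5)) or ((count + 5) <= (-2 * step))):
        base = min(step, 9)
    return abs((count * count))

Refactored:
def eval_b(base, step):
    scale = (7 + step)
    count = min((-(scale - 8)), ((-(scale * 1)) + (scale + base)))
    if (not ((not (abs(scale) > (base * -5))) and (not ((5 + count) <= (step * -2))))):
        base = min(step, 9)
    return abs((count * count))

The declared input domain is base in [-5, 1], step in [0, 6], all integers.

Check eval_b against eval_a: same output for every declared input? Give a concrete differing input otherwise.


This is a faithful refactor — boolean connective usage differs, plus constant usage differs, plus local variable names differ, plus arithmetic usage differs, but the computed results match everywhere.
Tracing base=1, step=3: eval_a: shift=10, then count=-2, then ((abs(shift) > (base * -5)) or ((count + 5) <= (-2 * step))) is true, then base=3, then returns 4 | eval_b: scale=10, then count=-2, then (not ((not (abs(scale) > (base * -5))) and (not ((5 + count) <= (step * -2))))) is true, then base=3, then returns 4 — matching result 4.
Sweeping the whole domain (49 inputs) finds no disagreement.
verdict: equivalent
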